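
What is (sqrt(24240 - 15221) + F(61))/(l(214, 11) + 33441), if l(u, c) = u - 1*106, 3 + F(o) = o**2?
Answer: 3718/33549 + sqrt(9019)/33549 ≈ 0.11365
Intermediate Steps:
F(o) = -3 + o**2
l(u, c) = -106 + u (l(u, c) = u - 106 = -106 + u)
(sqrt(24240 - 15221) + F(61))/(l(214, 11) + 33441) = (sqrt(24240 - 15221) + (-3 + 61**2))/((-106 + 214) + 33441) = (sqrt(9019) + (-3 + 3721))/(108 + 33441) = (sqrt(9019) + 3718)/33549 = (3718 + sqrt(9019))*(1/33549) = 3718/33549 + sqrt(9019)/33549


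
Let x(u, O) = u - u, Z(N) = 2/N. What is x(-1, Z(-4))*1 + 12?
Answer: 12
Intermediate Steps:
x(u, O) = 0
x(-1, Z(-4))*1 + 12 = 0*1 + 12 = 0 + 12 = 12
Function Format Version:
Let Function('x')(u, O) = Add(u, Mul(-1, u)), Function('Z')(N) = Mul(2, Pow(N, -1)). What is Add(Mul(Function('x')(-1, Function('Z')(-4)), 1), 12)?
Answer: 12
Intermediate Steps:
Function('x')(u, O) = 0
Add(Mul(Function('x')(-1, Function('Z')(-4)), 1), 12) = Add(Mul(0, 1), 12) = Add(0, 12) = 12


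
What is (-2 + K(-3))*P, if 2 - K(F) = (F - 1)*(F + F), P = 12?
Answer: -288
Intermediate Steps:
K(F) = 2 - 2*F*(-1 + F) (K(F) = 2 - (F - 1)*(F + F) = 2 - (-1 + F)*2*F = 2 - 2*F*(-1 + F))
(-2 + K(-3))*P = (-2 + (2 - 2*(-3)**2 + 2*(-3)))*12 = (-2 + (2 - 2*9 - 6))*12 = (-2 + (2 - 18 - 6))*12 = (-2 - 22)*12 = -24*12 = -288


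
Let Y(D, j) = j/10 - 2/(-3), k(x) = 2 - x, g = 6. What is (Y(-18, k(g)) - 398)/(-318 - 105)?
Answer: 5966/6345 ≈ 0.94027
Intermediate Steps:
Y(D, j) = 2/3 + j/10 (Y(D, j) = j*(1/10) - 2*(-1/3) = j/10 + 2/3 = 2/3 + j/10)
(Y(-18, k(g)) - 398)/(-318 - 105) = ((2/3 + (2 - 1*6)/10) - 398)/(-318 - 105) = ((2/3 + (2 - 6)/10) - 398)/(-423) = ((2/3 + (1/10)*(-4)) - 398)*(-1/423) = ((2/3 - 2/5) - 398)*(-1/423) = (4/15 - 398)*(-1/423) = -5966/15*(-1/423) = 5966/6345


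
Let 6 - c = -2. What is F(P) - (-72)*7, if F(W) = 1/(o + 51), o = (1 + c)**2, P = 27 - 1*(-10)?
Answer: 66529/132 ≈ 504.01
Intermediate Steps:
c = 8 (c = 6 - 1*(-2) = 6 + 2 = 8)
P = 37 (P = 27 + 10 = 37)
o = 81 (o = (1 + 8)**2 = 9**2 = 81)
F(W) = 1/132 (F(W) = 1/(81 + 51) = 1/132)
F(P) - (-72)*7 = 1/132 - (-72)*7 = 1/132 - 1*(-504) = 1/132 + 504 = 66529/132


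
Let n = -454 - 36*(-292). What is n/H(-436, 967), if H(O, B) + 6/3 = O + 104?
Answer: -5029/167 ≈ -30.114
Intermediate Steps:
n = 10058 (n = -454 + 10512 = 10058)
H(O, B) = 102 + O (H(O, B) = -2 + (O + 104) = -2 + (104 + O) = 102 + O)
n/H(-436, 967) = 10058/(102 - 436) = 10058/(-334) = 10058*(-1/334) = -5029/167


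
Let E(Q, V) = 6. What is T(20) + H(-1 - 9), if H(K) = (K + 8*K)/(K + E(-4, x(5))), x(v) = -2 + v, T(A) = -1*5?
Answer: 35/2 ≈ 17.500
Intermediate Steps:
T(A) = -5
H(K) = 9*K/(6 + K) (H(K) = (K + 8*K)/(K + 6) = (9*K)/(6 + K) = 9*K/(6 + K))
T(20) + H(-1 - 9) = -5 + 9*(-1 - 9)/(6 + (-1 - 9)) = -5 + 9*(-10)/(6 - 10) = -5 + 9*(-10)/(-4) = -5 + 9*(-10)*(-¼) = -5 + 45/2 = 35/2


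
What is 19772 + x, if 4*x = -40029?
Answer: 39059/4 ≈ 9764.8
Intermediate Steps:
x = -40029/4 (x = (¼)*(-40029) = -40029/4 ≈ -10007.)
19772 + x = 19772 - 40029/4 = 39059/4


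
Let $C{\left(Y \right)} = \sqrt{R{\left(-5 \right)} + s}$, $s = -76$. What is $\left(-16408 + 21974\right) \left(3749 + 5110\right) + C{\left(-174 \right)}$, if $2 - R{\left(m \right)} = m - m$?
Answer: $49309194 + i \sqrt{74} \approx 4.9309 \cdot 10^{7} + 8.6023 i$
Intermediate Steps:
$R{\left(m \right)} = 2$ ($R{\left(m \right)} = 2 - \left(m - m\right) = 2 - 0 = 2 + 0 = 2$)
$C{\left(Y \right)} = i \sqrt{74}$ ($C{\left(Y \right)} = \sqrt{2 - 76} = \sqrt{-74} = i \sqrt{74}$)
$\left(-16408 + 21974\right) \left(3749 + 5110\right) + C{\left(-174 \right)} = \left(-16408 + 21974\right) \left(3749 + 5110\right) + i \sqrt{74} = 5566 \cdot 8859 + i \sqrt{74} = 49309194 + i \sqrt{74}$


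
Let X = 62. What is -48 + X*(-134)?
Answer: -8356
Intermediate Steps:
-48 + X*(-134) = -48 + 62*(-134) = -48 - 8308 = -8356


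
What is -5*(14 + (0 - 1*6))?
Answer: -40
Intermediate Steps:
-5*(14 + (0 - 1*6)) = -5*(14 + (0 - 6)) = -5*(14 - 6) = -5*8 = -40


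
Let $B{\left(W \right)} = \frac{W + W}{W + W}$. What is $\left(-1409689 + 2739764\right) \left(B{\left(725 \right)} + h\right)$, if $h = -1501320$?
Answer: $-1996866868925$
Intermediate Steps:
$B{\left(W \right)} = 1$ ($B{\left(W \right)} = \frac{2 W}{2 W} = 2 W \frac{1}{2 W} = 1$)
$\left(-1409689 + 2739764\right) \left(B{\left(725 \right)} + h\right) = \left(-1409689 + 2739764\right) \left(1 - 1501320\right) = 1330075 \left(-1501319\right) = -1996866868925$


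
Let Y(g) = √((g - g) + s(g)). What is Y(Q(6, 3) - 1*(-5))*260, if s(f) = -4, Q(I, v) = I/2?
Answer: 520*I ≈ 520.0*I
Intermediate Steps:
Q(I, v) = I/2 (Q(I, v) = I*(½) = I/2)
Y(g) = 2*I (Y(g) = √((g - g) - 4) = √(0 - 4) = √(-4) = 2*I)
Y(Q(6, 3) - 1*(-5))*260 = (2*I)*260 = 520*I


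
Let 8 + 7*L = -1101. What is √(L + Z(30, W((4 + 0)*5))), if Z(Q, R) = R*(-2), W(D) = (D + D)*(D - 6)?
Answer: I*√62643/7 ≈ 35.755*I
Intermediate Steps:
L = -1109/7 (L = -8/7 + (⅐)*(-1101) = -8/7 - 1101/7 = -1109/7 ≈ -158.43)
W(D) = 2*D*(-6 + D) (W(D) = (2*D)*(-6 + D) = 2*D*(-6 + D))
Z(Q, R) = -2*R
√(L + Z(30, W((4 + 0)*5))) = √(-1109/7 - 4*(4 + 0)*5*(-6 + (4 + 0)*5)) = √(-1109/7 - 4*4*5*(-6 + 4*5)) = √(-1109/7 - 4*20*(-6 + 20)) = √(-1109/7 - 4*20*14) = √(-1109/7 - 2*560) = √(-1109/7 - 1120) = √(-8949/7) = I*√62643/7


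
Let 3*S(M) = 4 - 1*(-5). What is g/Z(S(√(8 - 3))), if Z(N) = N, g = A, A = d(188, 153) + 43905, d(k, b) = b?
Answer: 14686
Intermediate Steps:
A = 44058 (A = 153 + 43905 = 44058)
S(M) = 3 (S(M) = (4 - 1*(-5))/3 = (4 + 5)/3 = (⅓)*9 = 3)
g = 44058
g/Z(S(√(8 - 3))) = 44058/3 = 44058*(⅓) = 14686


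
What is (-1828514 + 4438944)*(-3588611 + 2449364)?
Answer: -2973924546210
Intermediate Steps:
(-1828514 + 4438944)*(-3588611 + 2449364) = 2610430*(-1139247) = -2973924546210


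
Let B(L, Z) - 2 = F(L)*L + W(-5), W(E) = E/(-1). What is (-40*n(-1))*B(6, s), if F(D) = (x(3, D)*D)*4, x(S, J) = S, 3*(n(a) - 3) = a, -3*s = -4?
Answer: -140480/3 ≈ -46827.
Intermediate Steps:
s = 4/3 (s = -⅓*(-4) = 4/3 ≈ 1.3333)
n(a) = 3 + a/3
W(E) = -E (W(E) = E*(-1) = -E)
F(D) = 12*D (F(D) = (3*D)*4 = 12*D)
B(L, Z) = 7 + 12*L² (B(L, Z) = 2 + ((12*L)*L - 1*(-5)) = 2 + (12*L² + 5) = 2 + (5 + 12*L²) = 7 + 12*L²)
(-40*n(-1))*B(6, s) = (-40*(3 + (⅓)*(-1)))*(7 + 12*6²) = (-40*(3 - ⅓))*(7 + 12*36) = (-40*8/3)*(7 + 432) = -320/3*439 = -140480/3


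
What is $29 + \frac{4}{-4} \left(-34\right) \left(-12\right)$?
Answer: $-379$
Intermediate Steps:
$29 + \frac{4}{-4} \left(-34\right) \left(-12\right) = 29 + 4 \left(- \frac{1}{4}\right) \left(-34\right) \left(-12\right) = 29 + \left(-1\right) \left(-34\right) \left(-12\right) = 29 + 34 \left(-12\right) = 29 - 408 = -379$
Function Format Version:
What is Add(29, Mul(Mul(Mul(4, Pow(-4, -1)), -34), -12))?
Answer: -379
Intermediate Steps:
Add(29, Mul(Mul(Mul(4, Pow(-4, -1)), -34), -12)) = Add(29, Mul(Mul(Mul(4, Rational(-1, 4)), -34), -12)) = Add(29, Mul(Mul(-1, -34), -12)) = Add(29, Mul(34, -12)) = Add(29, -408) = -379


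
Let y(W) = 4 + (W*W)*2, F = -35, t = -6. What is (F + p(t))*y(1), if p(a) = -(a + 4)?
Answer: -198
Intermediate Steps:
p(a) = -4 - a (p(a) = -(4 + a) = -4 - a)
y(W) = 4 + 2*W**2 (y(W) = 4 + W**2*2 = 4 + 2*W**2)
(F + p(t))*y(1) = (-35 + (-4 - 1*(-6)))*(4 + 2*1**2) = (-35 + (-4 + 6))*(4 + 2*1) = (-35 + 2)*(4 + 2) = -33*6 = -198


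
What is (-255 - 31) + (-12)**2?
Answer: -142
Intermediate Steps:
(-255 - 31) + (-12)**2 = -286 + 144 = -142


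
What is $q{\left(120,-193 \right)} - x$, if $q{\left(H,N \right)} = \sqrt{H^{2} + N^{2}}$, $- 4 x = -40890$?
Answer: $- \frac{20445}{2} + \sqrt{51649} \approx -9995.2$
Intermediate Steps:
$x = \frac{20445}{2}$ ($x = \left(- \frac{1}{4}\right) \left(-40890\right) = \frac{20445}{2} \approx 10223.0$)
$q{\left(120,-193 \right)} - x = \sqrt{120^{2} + \left(-193\right)^{2}} - \frac{20445}{2} = \sqrt{14400 + 37249} - \frac{20445}{2} = \sqrt{51649} - \frac{20445}{2} = - \frac{20445}{2} + \sqrt{51649}$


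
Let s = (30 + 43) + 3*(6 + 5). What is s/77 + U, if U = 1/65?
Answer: 6967/5005 ≈ 1.3920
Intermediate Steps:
U = 1/65 ≈ 0.015385
s = 106 (s = 73 + 3*11 = 73 + 33 = 106)
s/77 + U = 106/77 + 1/65 = 6967/5005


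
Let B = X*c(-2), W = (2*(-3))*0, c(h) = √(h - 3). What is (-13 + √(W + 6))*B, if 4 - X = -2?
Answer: 6*I*√5*(-13 + √6) ≈ -141.55*I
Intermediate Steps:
X = 6 (X = 4 - 1*(-2) = 4 + 2 = 6)
c(h) = √(-3 + h)
W = 0 (W = -6*0 = 0)
B = 6*I*√5 (B = 6*√(-3 - 2) = 6*√(-5) = 6*(I*√5) = 6*I*√5 ≈ 13.416*I)
(-13 + √(W + 6))*B = (-13 + √(0 + 6))*(6*I*√5) = (-13 + √6)*(6*I*√5) = 6*I*√5*(-13 + √6)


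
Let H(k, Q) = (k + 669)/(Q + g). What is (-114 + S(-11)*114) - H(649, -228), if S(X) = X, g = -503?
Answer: -998690/731 ≈ -1366.2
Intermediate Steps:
H(k, Q) = (669 + k)/(-503 + Q) (H(k, Q) = (k + 669)/(Q - 503) = (669 + k)/(-503 + Q))
(-114 + S(-11)*114) - H(649, -228) = (-114 - 11*114) - (669 + 649)/(-503 - 228) = (-114 - 1254) - 1318/(-731) = -1368 - (-1)*1318/731 = -1368 - 1*(-1318/731) = -1368 + 1318/731 = -998690/731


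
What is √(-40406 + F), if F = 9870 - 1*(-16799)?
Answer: I*√13737 ≈ 117.2*I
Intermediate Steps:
F = 26669 (F = 9870 + 16799 = 26669)
√(-40406 + F) = √(-40406 + 26669) = √(-13737) = I*√13737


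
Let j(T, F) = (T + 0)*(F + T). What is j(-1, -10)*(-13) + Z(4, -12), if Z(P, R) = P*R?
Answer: -191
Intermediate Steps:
j(T, F) = T*(F + T)
j(-1, -10)*(-13) + Z(4, -12) = -(-10 - 1)*(-13) + 4*(-12) = -1*(-11)*(-13) - 48 = 11*(-13) - 48 = -143 - 48 = -191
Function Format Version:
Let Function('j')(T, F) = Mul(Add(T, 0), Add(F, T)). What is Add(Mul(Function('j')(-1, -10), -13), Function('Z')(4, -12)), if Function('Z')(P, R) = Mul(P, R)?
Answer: -191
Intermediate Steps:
Function('j')(T, F) = Mul(T, Add(F, T))
Add(Mul(Function('j')(-1, -10), -13), Function('Z')(4, -12)) = Add(Mul(Mul(-1, Add(-10, -1)), -13), Mul(4, -12)) = Add(Mul(Mul(-1, -11), -13), -48) = Add(Mul(11, -13), -48) = Add(-143, -48) = -191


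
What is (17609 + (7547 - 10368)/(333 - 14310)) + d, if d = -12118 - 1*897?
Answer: 64213159/13977 ≈ 4594.2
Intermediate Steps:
d = -13015 (d = -12118 - 897 = -13015)
(17609 + (7547 - 10368)/(333 - 14310)) + d = (17609 + (7547 - 10368)/(333 - 14310)) - 13015 = (17609 - 2821/(-13977)) - 13015 = (17609 - 2821*(-1/13977)) - 13015 = (17609 + 2821/13977) - 13015 = 246123814/13977 - 13015 = 64213159/13977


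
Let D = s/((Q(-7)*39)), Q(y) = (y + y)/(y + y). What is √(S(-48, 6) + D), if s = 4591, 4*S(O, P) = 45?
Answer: √784641/78 ≈ 11.356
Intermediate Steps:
S(O, P) = 45/4 (S(O, P) = (¼)*45 = 45/4)
Q(y) = 1 (Q(y) = (2*y)/((2*y)) = (2*y)*(1/(2*y)) = 1)
D = 4591/39 (D = 4591/((1*39)) = 4591/39 ≈ 117.72)
√(S(-48, 6) + D) = √(45/4 + 4591/39) = √(20119/156) = √784641/78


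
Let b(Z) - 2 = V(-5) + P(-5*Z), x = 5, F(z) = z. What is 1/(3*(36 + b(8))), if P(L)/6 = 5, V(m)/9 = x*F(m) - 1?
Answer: -1/498 ≈ -0.0020080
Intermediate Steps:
V(m) = -9 + 45*m (V(m) = 9*(5*m - 1) = 9*(-1 + 5*m) = -9 + 45*m)
P(L) = 30 (P(L) = 6*5 = 30)
b(Z) = -202 (b(Z) = 2 + ((-9 + 45*(-5)) + 30) = 2 + ((-9 - 225) + 30) = 2 + (-234 + 30) = 2 - 204 = -202)
1/(3*(36 + b(8))) = 1/(3*(36 - 202)) = 1/(3*(-166)) = 1/(-498) = -1/498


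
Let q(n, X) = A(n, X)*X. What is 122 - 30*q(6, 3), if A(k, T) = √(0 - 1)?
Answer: 122 - 90*I ≈ 122.0 - 90.0*I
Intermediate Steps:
A(k, T) = I (A(k, T) = √(-1) = I)
q(n, X) = I*X
122 - 30*q(6, 3) = 122 - 30*I*3 = 122 - 90*I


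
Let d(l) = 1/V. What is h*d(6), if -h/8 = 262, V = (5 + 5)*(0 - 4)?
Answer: 262/5 ≈ 52.400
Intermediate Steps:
V = -40 (V = 10*(-4) = -40)
d(l) = -1/40 (d(l) = 1/(-40) = -1/40)
h = -2096 (h = -8*262 = -2096)
h*d(6) = -2096*(-1/40) = 262/5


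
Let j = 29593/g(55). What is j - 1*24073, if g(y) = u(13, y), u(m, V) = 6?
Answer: -114845/6 ≈ -19141.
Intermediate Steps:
g(y) = 6
j = 29593/6 ≈ 4932.2
j - 1*24073 = 29593/6 - 1*24073 = 29593/6 - 24073 = -114845/6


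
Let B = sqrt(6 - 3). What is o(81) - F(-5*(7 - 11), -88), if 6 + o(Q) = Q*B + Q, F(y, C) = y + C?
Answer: 143 + 81*sqrt(3) ≈ 283.30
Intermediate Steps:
F(y, C) = C + y
B = sqrt(3) ≈ 1.7320
o(Q) = -6 + Q + Q*sqrt(3) (o(Q) = -6 + (Q*sqrt(3) + Q) = -6 + (Q + Q*sqrt(3)) = -6 + Q + Q*sqrt(3))
o(81) - F(-5*(7 - 11), -88) = (-6 + 81 + 81*sqrt(3)) - (-88 - 5*(7 - 11)) = (75 + 81*sqrt(3)) - (-88 - 5*(-4)) = (75 + 81*sqrt(3)) - (-88 + 20) = (75 + 81*sqrt(3)) - 1*(-68) = (75 + 81*sqrt(3)) + 68 = 143 + 81*sqrt(3)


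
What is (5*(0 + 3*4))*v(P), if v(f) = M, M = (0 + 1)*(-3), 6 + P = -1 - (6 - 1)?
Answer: -180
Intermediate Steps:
P = -12 (P = -6 + (-1 - (6 - 1)) = -6 + (-1 - 5) = -6 - 6 = -12)
M = -3 (M = 1*(-3) = -3)
v(f) = -3
(5*(0 + 3*4))*v(P) = (5*(0 + 3*4))*(-3) = (5*(0 + 12))*(-3) = (5*12)*(-3) = 60*(-3) = -180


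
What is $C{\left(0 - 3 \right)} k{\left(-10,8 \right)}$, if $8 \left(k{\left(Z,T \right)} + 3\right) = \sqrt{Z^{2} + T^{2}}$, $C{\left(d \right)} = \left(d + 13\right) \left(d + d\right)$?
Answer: $180 - 15 \sqrt{41} \approx 83.953$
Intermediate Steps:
$C{\left(d \right)} = 2 d \left(13 + d\right)$ ($C{\left(d \right)} = \left(13 + d\right) 2 d = 2 d \left(13 + d\right)$)
$k{\left(Z,T \right)} = -3 + \frac{\sqrt{T^{2} + Z^{2}}}{8}$ ($k{\left(Z,T \right)} = -3 + \frac{\sqrt{Z^{2} + T^{2}}}{8} = -3 + \frac{\sqrt{T^{2} + Z^{2}}}{8}$)
$C{\left(0 - 3 \right)} k{\left(-10,8 \right)} = 2 \left(0 - 3\right) \left(13 + \left(0 - 3\right)\right) \left(-3 + \frac{\sqrt{8^{2} + \left(-10\right)^{2}}}{8}\right) = 2 \left(-3\right) \left(13 - 3\right) \left(-3 + \frac{\sqrt{64 + 100}}{8}\right) = 2 \left(-3\right) 10 \left(-3 + \frac{\sqrt{164}}{8}\right) = - 60 \left(-3 + \frac{2 \sqrt{41}}{8}\right) = - 60 \left(-3 + \frac{\sqrt{41}}{4}\right) = 180 - 15 \sqrt{41}$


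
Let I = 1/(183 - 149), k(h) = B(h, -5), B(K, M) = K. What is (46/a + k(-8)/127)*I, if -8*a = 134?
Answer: -11952/144653 ≈ -0.082625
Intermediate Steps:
a = -67/4 (a = -⅛*134 = -67/4 ≈ -16.750)
k(h) = h
I = 1/34 ≈ 0.029412
(46/a + k(-8)/127)*I = (46/(-67/4) - 8/127)*(1/34) = (46*(-4/67) - 8*1/127)*(1/34) = (-184/67 - 8/127)*(1/34) = -23904/8509*1/34 = -11952/144653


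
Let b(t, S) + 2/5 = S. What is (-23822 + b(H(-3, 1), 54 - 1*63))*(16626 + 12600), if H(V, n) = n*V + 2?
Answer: -3482482482/5 ≈ -6.9650e+8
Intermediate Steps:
H(V, n) = 2 + V*n (H(V, n) = V*n + 2 = 2 + V*n)
b(t, S) = -⅖ + S
(-23822 + b(H(-3, 1), 54 - 1*63))*(16626 + 12600) = (-23822 + (-⅖ + (54 - 1*63)))*(16626 + 12600) = (-23822 + (-⅖ + (54 - 63)))*29226 = (-23822 + (-⅖ - 9))*29226 = (-23822 - 47/5)*29226 = -119157/5*29226 = -3482482482/5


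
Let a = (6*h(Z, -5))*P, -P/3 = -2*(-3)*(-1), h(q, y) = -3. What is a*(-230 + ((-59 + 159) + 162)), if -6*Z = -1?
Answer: -10368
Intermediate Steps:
Z = ⅙ (Z = -⅙*(-1) = ⅙ ≈ 0.16667)
P = 18 (P = -3*(-2*(-3))*(-1) = -18*(-1) = -3*(-6) = 18)
a = -324 (a = (6*(-3))*18 = -18*18 = -324)
a*(-230 + ((-59 + 159) + 162)) = -324*(-230 + ((-59 + 159) + 162)) = -324*(-230 + (100 + 162)) = -324*(-230 + 262) = -324*32 = -10368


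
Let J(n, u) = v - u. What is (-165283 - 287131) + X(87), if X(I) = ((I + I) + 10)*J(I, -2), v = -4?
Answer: -452782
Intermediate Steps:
J(n, u) = -4 - u
X(I) = -20 - 4*I (X(I) = ((I + I) + 10)*(-4 - 1*(-2)) = (2*I + 10)*(-4 + 2) = (10 + 2*I)*(-2) = -20 - 4*I)
(-165283 - 287131) + X(87) = (-165283 - 287131) + (-20 - 4*87) = -452414 + (-20 - 348) = -452414 - 368 = -452782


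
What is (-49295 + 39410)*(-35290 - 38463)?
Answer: 729048405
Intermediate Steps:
(-49295 + 39410)*(-35290 - 38463) = -9885*(-73753) = 729048405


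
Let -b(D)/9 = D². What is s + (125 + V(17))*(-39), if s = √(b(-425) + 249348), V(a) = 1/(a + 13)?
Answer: -48763/10 + I*√1376277 ≈ -4876.3 + 1173.1*I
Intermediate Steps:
b(D) = -9*D²
V(a) = 1/(13 + a)
s = I*√1376277 (s = √(-9*(-425)² + 249348) = √(-9*180625 + 249348) = √(-1625625 + 249348) = √(-1376277) = I*√1376277 ≈ 1173.1*I)
s + (125 + V(17))*(-39) = I*√1376277 + (125 + 1/(13 + 17))*(-39) = I*√1376277 + (125 + 1/30)*(-39) = I*√1376277 + (3751/30)*(-39) = I*√1376277 - 48763/10 = -48763/10 + I*√1376277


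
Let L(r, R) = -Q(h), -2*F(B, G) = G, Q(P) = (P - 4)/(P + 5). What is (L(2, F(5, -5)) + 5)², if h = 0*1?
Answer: 841/25 ≈ 33.640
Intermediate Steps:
h = 0
Q(P) = (-4 + P)/(5 + P)
F(B, G) = -G/2
L(r, R) = ⅘ (L(r, R) = -(-4 + 0)/(5 + 0) = -(-4)/5 = -1*(-⅘) = ⅘)
(L(2, F(5, -5)) + 5)² = (⅘ + 5)² = (29/5)² = 841/25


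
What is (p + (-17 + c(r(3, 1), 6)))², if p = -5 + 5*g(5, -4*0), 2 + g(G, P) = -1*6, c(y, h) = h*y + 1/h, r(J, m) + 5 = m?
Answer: 265225/36 ≈ 7367.4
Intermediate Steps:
r(J, m) = -5 + m
c(y, h) = 1/h + h*y
g(G, P) = -8 (g(G, P) = -2 - 1*6 = -2 - 6 = -8)
p = -45 (p = -5 + 5*(-8) = -5 - 40 = -45)
(p + (-17 + c(r(3, 1), 6)))² = (-45 + (-17 + (1/6 + 6*(-5 + 1))))² = (-45 + (-17 + (⅙ + 6*(-4))))² = (-45 + (-17 + (⅙ - 24)))² = (-45 + (-17 - 143/6))² = (-45 - 245/6)² = (-515/6)² = 265225/36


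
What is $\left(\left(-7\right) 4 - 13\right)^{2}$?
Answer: $1681$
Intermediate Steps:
$\left(\left(-7\right) 4 - 13\right)^{2} = \left(-28 - 13\right)^{2} = \left(-41\right)^{2} = 1681$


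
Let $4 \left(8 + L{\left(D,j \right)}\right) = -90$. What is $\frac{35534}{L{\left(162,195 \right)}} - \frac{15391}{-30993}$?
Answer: $- \frac{2201671673}{1890573} \approx -1164.6$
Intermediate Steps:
$L{\left(D,j \right)} = - \frac{61}{2}$ ($L{\left(D,j \right)} = -8 + \frac{1}{4} \left(-90\right) = -8 - \frac{45}{2} = - \frac{61}{2}$)
$\frac{35534}{L{\left(162,195 \right)}} - \frac{15391}{-30993} = \frac{35534}{- \frac{61}{2}} - \frac{15391}{-30993} = 35534 \left(- \frac{2}{61}\right) - - \frac{15391}{30993} = - \frac{71068}{61} + \frac{15391}{30993} = - \frac{2201671673}{1890573}$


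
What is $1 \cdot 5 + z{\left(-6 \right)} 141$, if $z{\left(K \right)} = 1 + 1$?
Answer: $287$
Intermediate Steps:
$z{\left(K \right)} = 2$
$1 \cdot 5 + z{\left(-6 \right)} 141 = 1 \cdot 5 + 2 \cdot 141 = 5 + 282 = 287$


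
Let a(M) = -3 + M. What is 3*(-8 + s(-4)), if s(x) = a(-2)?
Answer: -39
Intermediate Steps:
s(x) = -5 (s(x) = -3 - 2 = -5)
3*(-8 + s(-4)) = 3*(-8 - 5) = 3*(-13) = -39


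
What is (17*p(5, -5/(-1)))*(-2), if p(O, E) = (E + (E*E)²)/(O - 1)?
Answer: -5355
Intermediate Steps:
p(O, E) = (E + E⁴)/(-1 + O) (p(O, E) = (E + (E²)²)/(-1 + O) = (E + E⁴)/(-1 + O))
(17*p(5, -5/(-1)))*(-2) = (17*((-5/(-1) + (-5/(-1))⁴)/(-1 + 5)))*(-2) = (17*((-5*(-1) + (-5*(-1))⁴)/4))*(-2) = (17*((5 + 5⁴)/4))*(-2) = (17*((5 + 625)/4))*(-2) = (17*((¼)*630))*(-2) = (17*(315/2))*(-2) = (5355/2)*(-2) = -5355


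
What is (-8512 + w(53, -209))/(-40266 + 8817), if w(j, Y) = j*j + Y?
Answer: 5912/31449 ≈ 0.18799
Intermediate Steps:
w(j, Y) = Y + j**2 (w(j, Y) = j**2 + Y = Y + j**2)
(-8512 + w(53, -209))/(-40266 + 8817) = (-8512 + (-209 + 53**2))/(-40266 + 8817) = (-8512 + (-209 + 2809))/(-31449) = (-8512 + 2600)*(-1/31449) = -5912*(-1/31449) = 5912/31449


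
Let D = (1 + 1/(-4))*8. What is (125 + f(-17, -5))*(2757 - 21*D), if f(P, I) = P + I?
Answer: 270993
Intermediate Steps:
D = 6 (D = (1 - 1/4)*8 = (3/4)*8 = 6)
f(P, I) = I + P
(125 + f(-17, -5))*(2757 - 21*D) = (125 + (-5 - 17))*(2757 - 21*6) = (125 - 22)*(2757 - 126) = 103*2631 = 270993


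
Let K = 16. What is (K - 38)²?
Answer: 484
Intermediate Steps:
(K - 38)² = (16 - 38)² = (-22)² = 484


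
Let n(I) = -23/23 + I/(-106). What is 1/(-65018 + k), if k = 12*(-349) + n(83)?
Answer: -106/7336025 ≈ -1.4449e-5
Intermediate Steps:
n(I) = -1 - I/106 (n(I) = -23*1/23 + I*(-1/106) = -1 - I/106)
k = -444117/106 (k = 12*(-349) + (-1 - 1/106*83) = -4188 + (-1 - 83/106) = -4188 - 189/106 = -444117/106 ≈ -4189.8)
1/(-65018 + k) = 1/(-65018 - 444117/106) = 1/(-7336025/106) = -106/7336025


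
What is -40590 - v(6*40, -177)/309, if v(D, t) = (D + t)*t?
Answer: -4177053/103 ≈ -40554.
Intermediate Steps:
v(D, t) = t*(D + t)
-40590 - v(6*40, -177)/309 = -40590 - (-177*(6*40 - 177))/309 = -40590 - (-177*(240 - 177))/309 = -40590 - (-177*63)/309 = -40590 - (-11151)/309 = -40590 - 1*(-3717/103) = -40590 + 3717/103 = -4177053/103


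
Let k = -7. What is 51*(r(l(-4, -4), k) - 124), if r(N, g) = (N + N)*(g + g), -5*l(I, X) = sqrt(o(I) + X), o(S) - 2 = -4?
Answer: -6324 + 1428*I*sqrt(6)/5 ≈ -6324.0 + 699.57*I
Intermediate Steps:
o(S) = -2 (o(S) = 2 - 4 = -2)
l(I, X) = -sqrt(-2 + X)/5
r(N, g) = 4*N*g (r(N, g) = (2*N)*(2*g) = 4*N*g)
51*(r(l(-4, -4), k) - 124) = 51*(4*(-sqrt(-2 - 4)/5)*(-7) - 124) = 51*(4*(-I*sqrt(6)/5)*(-7) - 124) = 51*(28*I*sqrt(6)/5 - 124) = 51*(-124 + 28*I*sqrt(6)/5) = -6324 + 1428*I*sqrt(6)/5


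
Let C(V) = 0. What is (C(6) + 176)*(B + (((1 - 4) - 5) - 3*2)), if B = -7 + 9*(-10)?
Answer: -19536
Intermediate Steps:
B = -97 (B = -7 - 90 = -97)
(C(6) + 176)*(B + (((1 - 4) - 5) - 3*2)) = (0 + 176)*(-97 + (((1 - 4) - 5) - 3*2)) = 176*(-97 + ((-3 - 5) - 6)) = 176*(-97 + (-8 - 6)) = 176*(-97 - 14) = 176*(-111) = -19536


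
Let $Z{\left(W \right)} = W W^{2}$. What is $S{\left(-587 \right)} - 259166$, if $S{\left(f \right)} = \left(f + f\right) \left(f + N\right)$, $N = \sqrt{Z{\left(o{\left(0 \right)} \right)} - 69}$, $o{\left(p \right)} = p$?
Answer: $429972 - 1174 i \sqrt{69} \approx 4.2997 \cdot 10^{5} - 9752.0 i$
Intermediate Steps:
$Z{\left(W \right)} = W^{3}$
$N = i \sqrt{69}$ ($N = \sqrt{0^{3} - 69} = \sqrt{0 - 69} = \sqrt{-69} = i \sqrt{69} \approx 8.3066 i$)
$S{\left(f \right)} = 2 f \left(f + i \sqrt{69}\right)$ ($S{\left(f \right)} = \left(f + f\right) \left(f + i \sqrt{69}\right) = 2 f \left(f + i \sqrt{69}\right)$)
$S{\left(-587 \right)} - 259166 = 2 \left(-587\right) \left(-587 + i \sqrt{69}\right) - 259166 = \left(689138 - 1174 i \sqrt{69}\right) - 259166 = 429972 - 1174 i \sqrt{69}$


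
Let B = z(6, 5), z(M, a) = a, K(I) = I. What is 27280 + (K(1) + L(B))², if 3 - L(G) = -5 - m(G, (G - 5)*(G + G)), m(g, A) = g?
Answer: 27476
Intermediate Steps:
B = 5
L(G) = 8 + G (L(G) = 3 - (-5 - G) = 3 + (5 + G) = 8 + G)
27280 + (K(1) + L(B))² = 27280 + (1 + (8 + 5))² = 27280 + (1 + 13)² = 27280 + 14² = 27280 + 196 = 27476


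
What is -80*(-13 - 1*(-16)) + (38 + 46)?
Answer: -156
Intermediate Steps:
-80*(-13 - 1*(-16)) + (38 + 46) = -80*(-13 + 16) + 84 = -80*3 + 84 = -240 + 84 = -156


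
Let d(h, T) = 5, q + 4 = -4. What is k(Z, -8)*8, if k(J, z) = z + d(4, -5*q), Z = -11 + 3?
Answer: -24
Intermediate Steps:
q = -8 (q = -4 - 4 = -8)
Z = -8
k(J, z) = 5 + z (k(J, z) = z + 5 = 5 + z)
k(Z, -8)*8 = (5 - 8)*8 = -3*8 = -24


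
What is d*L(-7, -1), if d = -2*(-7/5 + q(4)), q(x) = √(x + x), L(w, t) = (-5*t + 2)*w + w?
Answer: -784/5 + 224*√2 ≈ 159.98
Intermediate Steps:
L(w, t) = w + w*(2 - 5*t) (L(w, t) = (2 - 5*t)*w + w = w*(2 - 5*t) + w = w + w*(2 - 5*t))
q(x) = √2*√x (q(x) = √(2*x) = √2*√x)
d = 14/5 - 4*√2 (d = -2*(-7/5 + √2*√4) = -2*(-7*⅕ + √2*2) = -2*(-7/5 + 2*√2) = 14/5 - 4*√2 ≈ -2.8569)
d*L(-7, -1) = (14/5 - 4*√2)*(-7*(3 - 5*(-1))) = (14/5 - 4*√2)*(-7*(3 + 5)) = (14/5 - 4*√2)*(-7*8) = (14/5 - 4*√2)*(-56) = -784/5 + 224*√2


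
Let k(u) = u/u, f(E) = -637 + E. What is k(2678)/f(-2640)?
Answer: -1/3277 ≈ -0.00030516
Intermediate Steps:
k(u) = 1
k(2678)/f(-2640) = 1/(-637 - 2640) = 1/(-3277) = 1*(-1/3277) = -1/3277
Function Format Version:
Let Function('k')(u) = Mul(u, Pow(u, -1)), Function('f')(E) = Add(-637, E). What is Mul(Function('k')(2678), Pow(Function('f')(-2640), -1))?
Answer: Rational(-1, 3277) ≈ -0.00030516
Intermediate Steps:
Function('k')(u) = 1
Mul(Function('k')(2678), Pow(Function('f')(-2640), -1)) = Mul(1, Pow(Add(-637, -2640), -1)) = Mul(1, Pow(-3277, -1)) = Mul(1, Rational(-1, 3277)) = Rational(-1, 3277)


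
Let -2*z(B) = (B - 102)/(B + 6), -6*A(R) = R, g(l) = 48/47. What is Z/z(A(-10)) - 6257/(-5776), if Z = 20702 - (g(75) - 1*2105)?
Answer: 284883011955/81713072 ≈ 3486.4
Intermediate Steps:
g(l) = 48/47 (g(l) = 48*(1/47) = 48/47)
A(R) = -R/6
z(B) = -(-102 + B)/(2*(6 + B)) (z(B) = -(B - 102)/(2*(B + 6)) = -(-102 + B)/(2*(6 + B)))
Z = 1071881/47 (Z = 20702 - (48/47 - 1*2105) = 20702 - (48/47 - 2105) = 20702 - 1*(-98887/47) = 20702 + 98887/47 = 1071881/47 ≈ 22806.)
Z/z(A(-10)) - 6257/(-5776) = 1071881/(47*(((102 - (-1)*(-10)/6)/(2*(6 - ⅙*(-10)))))) - 6257/(-5776) = 1071881/(47*(((102 - 1*5/3)/(2*(6 + 5/3))))) - 6257*(-1/5776) = 1071881/(47*(((102 - 5/3)/(2*(23/3))))) + 6257/5776 = 1071881/(47*(((½)*(3/23)*(301/3)))) + 6257/5776 = 1071881/(47*(301/46)) + 6257/5776 = (1071881/47)*(46/301) + 6257/5776 = 49306526/14147 + 6257/5776 = 284883011955/81713072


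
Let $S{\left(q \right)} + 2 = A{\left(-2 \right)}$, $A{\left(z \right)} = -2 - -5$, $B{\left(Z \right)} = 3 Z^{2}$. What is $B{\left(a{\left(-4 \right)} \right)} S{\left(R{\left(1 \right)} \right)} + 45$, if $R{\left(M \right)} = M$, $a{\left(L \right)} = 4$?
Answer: $93$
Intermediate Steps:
$A{\left(z \right)} = 3$ ($A{\left(z \right)} = -2 + 5 = 3$)
$S{\left(q \right)} = 1$ ($S{\left(q \right)} = -2 + 3 = 1$)
$B{\left(a{\left(-4 \right)} \right)} S{\left(R{\left(1 \right)} \right)} + 45 = 3 \cdot 4^{2} \cdot 1 + 45 = 3 \cdot 16 \cdot 1 + 45 = 48 \cdot 1 + 45 = 48 + 45 = 93$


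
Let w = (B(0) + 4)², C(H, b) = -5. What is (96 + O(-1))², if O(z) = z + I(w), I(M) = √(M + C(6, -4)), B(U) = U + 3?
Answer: 9069 + 380*√11 ≈ 10329.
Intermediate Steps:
B(U) = 3 + U
w = 49 (w = ((3 + 0) + 4)² = (3 + 4)² = 7² = 49)
I(M) = √(-5 + M) (I(M) = √(M - 5) = √(-5 + M))
O(z) = z + 2*√11 (O(z) = z + √(-5 + 49) = z + √44 = z + 2*√11)
(96 + O(-1))² = (96 + (-1 + 2*√11))² = (95 + 2*√11)²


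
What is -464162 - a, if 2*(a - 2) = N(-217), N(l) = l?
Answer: -928111/2 ≈ -4.6406e+5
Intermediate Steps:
a = -213/2 (a = 2 + (½)*(-217) = 2 - 217/2 = -213/2 ≈ -106.50)
-464162 - a = -464162 - 1*(-213/2) = -464162 + 213/2 = -928111/2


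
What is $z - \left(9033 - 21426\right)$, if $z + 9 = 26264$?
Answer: $38648$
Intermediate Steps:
$z = 26255$ ($z = -9 + 26264 = 26255$)
$z - \left(9033 - 21426\right) = 26255 - \left(9033 - 21426\right) = 26255 - -12393 = 26255 + 12393 = 38648$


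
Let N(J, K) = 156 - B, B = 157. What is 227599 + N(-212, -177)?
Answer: 227598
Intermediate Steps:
N(J, K) = -1 (N(J, K) = 156 - 1*157 = 156 - 157 = -1)
227599 + N(-212, -177) = 227599 - 1 = 227598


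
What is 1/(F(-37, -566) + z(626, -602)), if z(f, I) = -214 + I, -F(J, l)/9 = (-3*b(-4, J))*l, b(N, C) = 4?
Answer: -1/61944 ≈ -1.6144e-5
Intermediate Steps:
F(J, l) = 108*l (F(J, l) = -9*(-3*4)*l = -(-108)*l = 108*l)
1/(F(-37, -566) + z(626, -602)) = 1/(108*(-566) + (-214 - 602)) = 1/(-61128 - 816) = 1/(-61944) = -1/61944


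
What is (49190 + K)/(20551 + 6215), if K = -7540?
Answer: 20825/13383 ≈ 1.5561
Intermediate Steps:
(49190 + K)/(20551 + 6215) = (49190 - 7540)/(20551 + 6215) = 41650/26766 = 41650*(1/26766) = 20825/13383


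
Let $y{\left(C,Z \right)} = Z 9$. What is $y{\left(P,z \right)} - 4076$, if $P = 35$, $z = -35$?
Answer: $-4391$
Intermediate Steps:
$y{\left(C,Z \right)} = 9 Z$
$y{\left(P,z \right)} - 4076 = 9 \left(-35\right) - 4076 = -315 - 4076 = -4391$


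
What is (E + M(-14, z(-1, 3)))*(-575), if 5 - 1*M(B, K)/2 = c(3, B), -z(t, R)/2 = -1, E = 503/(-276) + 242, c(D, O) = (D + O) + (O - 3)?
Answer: -2112625/12 ≈ -1.7605e+5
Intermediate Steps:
c(D, O) = -3 + D + 2*O (c(D, O) = (D + O) + (-3 + O) = -3 + D + 2*O)
E = 66289/276 (E = 503*(-1/276) + 242 = -503/276 + 242 = 66289/276 ≈ 240.18)
z(t, R) = 2 (z(t, R) = -2*(-1) = 2)
M(B, K) = 10 - 4*B (M(B, K) = 10 - 2*(-3 + 3 + 2*B) = 10 - 4*B)
(E + M(-14, z(-1, 3)))*(-575) = (66289/276 + (10 - 4*(-14)))*(-575) = (66289/276 + (10 + 56))*(-575) = (66289/276 + 66)*(-575) = (84505/276)*(-575) = -2112625/12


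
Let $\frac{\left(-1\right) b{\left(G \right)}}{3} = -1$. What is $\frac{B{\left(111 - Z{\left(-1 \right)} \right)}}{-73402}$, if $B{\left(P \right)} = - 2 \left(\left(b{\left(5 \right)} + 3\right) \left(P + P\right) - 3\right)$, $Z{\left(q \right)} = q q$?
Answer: $\frac{1317}{36701} \approx 0.035885$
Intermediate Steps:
$Z{\left(q \right)} = q^{2}$
$b{\left(G \right)} = 3$ ($b{\left(G \right)} = \left(-3\right) \left(-1\right) = 3$)
$B{\left(P \right)} = 6 - 24 P$ ($B{\left(P \right)} = - 2 \left(\left(3 + 3\right) \left(P + P\right) - 3\right) = - 2 \left(6 \cdot 2 P - 3\right) = - 2 \left(12 P - 3\right) = - 2 \left(-3 + 12 P\right) = 6 - 24 P$)
$\frac{B{\left(111 - Z{\left(-1 \right)} \right)}}{-73402} = \frac{6 - 24 \left(111 - \left(-1\right)^{2}\right)}{-73402} = \left(6 - 24 \left(111 - 1\right)\right) \left(- \frac{1}{73402}\right) = \left(6 - 2640\right) \left(- \frac{1}{73402}\right) = \left(-2634\right) \left(- \frac{1}{73402}\right) = \frac{1317}{36701}$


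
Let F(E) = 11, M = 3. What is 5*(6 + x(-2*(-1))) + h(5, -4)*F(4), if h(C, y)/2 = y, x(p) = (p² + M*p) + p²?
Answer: 12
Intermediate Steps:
x(p) = 2*p² + 3*p (x(p) = (p² + 3*p) + p² = 2*p² + 3*p)
h(C, y) = 2*y
5*(6 + x(-2*(-1))) + h(5, -4)*F(4) = 5*(6 + (-2*(-1))*(3 + 2*(-2*(-1)))) + (2*(-4))*11 = 5*(6 + 2*(3 + 2*2)) - 8*11 = 5*(6 + 2*(3 + 4)) - 88 = 5*(6 + 2*7) - 88 = 5*(6 + 14) - 88 = 5*20 - 88 = 100 - 88 = 12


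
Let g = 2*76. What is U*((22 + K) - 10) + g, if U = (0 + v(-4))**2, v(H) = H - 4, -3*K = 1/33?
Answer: 91016/99 ≈ 919.35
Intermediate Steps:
K = -1/99 (K = -1/3/33 = -1/3*1/33 = -1/99 ≈ -0.010101)
v(H) = -4 + H
U = 64 (U = (0 + (-4 - 4))**2 = (0 - 8)**2 = (-8)**2 = 64)
g = 152
U*((22 + K) - 10) + g = 64*((22 - 1/99) - 10) + 152 = 64*(2177/99 - 10) + 152 = 64*(1187/99) + 152 = 75968/99 + 152 = 91016/99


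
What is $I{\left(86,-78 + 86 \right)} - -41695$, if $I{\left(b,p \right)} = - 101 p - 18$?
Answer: $40869$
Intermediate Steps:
$I{\left(b,p \right)} = -18 - 101 p$
$I{\left(86,-78 + 86 \right)} - -41695 = \left(-18 - 101 \left(-78 + 86\right)\right) - -41695 = \left(-18 - 808\right) + 41695 = -826 + 41695 = 40869$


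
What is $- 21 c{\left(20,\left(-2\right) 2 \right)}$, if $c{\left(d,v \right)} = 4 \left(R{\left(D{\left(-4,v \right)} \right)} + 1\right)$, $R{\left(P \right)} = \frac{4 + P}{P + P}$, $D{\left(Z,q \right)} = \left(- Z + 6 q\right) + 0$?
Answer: $- \frac{588}{5} \approx -117.6$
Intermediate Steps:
$D{\left(Z,q \right)} = - Z + 6 q$
$R{\left(P \right)} = \frac{4 + P}{2 P}$
$c{\left(d,v \right)} = 4 + \frac{2 \left(8 + 6 v\right)}{4 + 6 v}$ ($c{\left(d,v \right)} = 4 \left(\frac{4 + \left(\left(-1\right) \left(-4\right) + 6 v\right)}{2 \left(\left(-1\right) \left(-4\right) + 6 v\right)} + 1\right) = 4 \left(\frac{4 + \left(4 + 6 v\right)}{2 \left(4 + 6 v\right)} + 1\right) = 4 \left(\frac{8 + 6 v}{2 \left(4 + 6 v\right)} + 1\right) = 4 \left(1 + \frac{8 + 6 v}{2 \left(4 + 6 v\right)}\right) = 4 + \frac{2 \left(8 + 6 v\right)}{4 + 6 v}$)
$- 21 c{\left(20,\left(-2\right) 2 \right)} = - 21 \frac{2 \left(8 + 9 \left(\left(-2\right) 2\right)\right)}{2 + 3 \left(\left(-2\right) 2\right)} = - 21 \frac{2 \left(8 + 9 \left(-4\right)\right)}{2 + 3 \left(-4\right)} = - 21 \frac{2 \left(8 - 36\right)}{2 - 12} = - 21 \cdot 2 \frac{1}{-10} \left(-28\right) = - 21 \cdot 2 \left(- \frac{1}{10}\right) \left(-28\right) = \left(-21\right) \frac{28}{5} = - \frac{588}{5}$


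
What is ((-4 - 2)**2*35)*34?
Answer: 42840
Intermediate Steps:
((-4 - 2)**2*35)*34 = ((-6)**2*35)*34 = (36*35)*34 = 1260*34 = 42840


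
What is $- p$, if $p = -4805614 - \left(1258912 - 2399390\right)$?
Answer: $3665136$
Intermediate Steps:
$p = -3665136$ ($p = -4805614 - -1140478 = -4805614 + 1140478 = -3665136$)
$- p = \left(-1\right) \left(-3665136\right) = 3665136$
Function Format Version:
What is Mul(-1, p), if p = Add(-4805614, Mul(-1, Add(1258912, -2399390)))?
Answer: 3665136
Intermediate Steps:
p = -3665136 (p = Add(-4805614, Mul(-1, -1140478)) = Add(-4805614, 1140478) = -3665136)
Mul(-1, p) = Mul(-1, -3665136) = 3665136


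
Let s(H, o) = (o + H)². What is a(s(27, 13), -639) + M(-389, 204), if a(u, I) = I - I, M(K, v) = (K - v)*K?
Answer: 230677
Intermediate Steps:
s(H, o) = (H + o)²
M(K, v) = K*(K - v)
a(u, I) = 0
a(s(27, 13), -639) + M(-389, 204) = 0 - 389*(-389 - 1*204) = 0 - 389*(-389 - 204) = 0 - 389*(-593) = 0 + 230677 = 230677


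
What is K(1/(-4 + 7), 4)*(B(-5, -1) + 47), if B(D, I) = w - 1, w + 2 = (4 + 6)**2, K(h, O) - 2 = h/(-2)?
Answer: 264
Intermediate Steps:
K(h, O) = 2 - h/2 (K(h, O) = 2 + h/(-2) = 2 + h*(-1/2) = 2 - h/2)
w = 98 (w = -2 + (4 + 6)**2 = -2 + 10**2 = -2 + 100 = 98)
B(D, I) = 97 (B(D, I) = 98 - 1 = 97)
K(1/(-4 + 7), 4)*(B(-5, -1) + 47) = (2 - 1/(2*(-4 + 7)))*(97 + 47) = (2 - 1/2/3)*144 = (2 - 1/2*1/3)*144 = (2 - 1/6)*144 = (11/6)*144 = 264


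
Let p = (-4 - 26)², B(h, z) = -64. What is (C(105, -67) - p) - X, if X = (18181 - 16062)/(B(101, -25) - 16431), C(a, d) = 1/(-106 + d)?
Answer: -2567921408/2853635 ≈ -899.88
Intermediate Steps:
p = 900 (p = (-30)² = 900)
X = -2119/16495 (X = (18181 - 16062)/(-64 - 16431) = 2119/(-16495) = 2119*(-1/16495) = -2119/16495 ≈ -0.12846)
(C(105, -67) - p) - X = (1/(-106 - 67) - 1*900) - 1*(-2119/16495) = (1/(-173) - 900) + 2119/16495 = (-1/173 - 900) + 2119/16495 = -155701/173 + 2119/16495 = -2567921408/2853635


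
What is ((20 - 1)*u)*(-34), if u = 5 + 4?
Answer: -5814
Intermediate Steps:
u = 9
((20 - 1)*u)*(-34) = ((20 - 1)*9)*(-34) = (19*9)*(-34) = 171*(-34) = -5814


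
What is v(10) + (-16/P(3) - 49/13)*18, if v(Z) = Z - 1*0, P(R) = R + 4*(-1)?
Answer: 2992/13 ≈ 230.15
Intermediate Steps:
P(R) = -4 + R (P(R) = R - 4 = -4 + R)
v(Z) = Z (v(Z) = Z + 0 = Z)
v(10) + (-16/P(3) - 49/13)*18 = 10 + (-16/(-4 + 3) - 49/13)*18 = 10 + (-16/(-1) - 49*1/13)*18 = 10 + (-16*(-1) - 49/13)*18 = 10 + (16 - 49/13)*18 = 10 + (159/13)*18 = 10 + 2862/13 = 2992/13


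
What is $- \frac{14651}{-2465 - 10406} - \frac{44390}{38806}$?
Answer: $- \frac{1398492}{249736013} \approx -0.0055999$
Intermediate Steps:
$- \frac{14651}{-2465 - 10406} - \frac{44390}{38806} = - \frac{14651}{-2465 - 10406} - \frac{22195}{19403} = - \frac{14651}{-12871} - \frac{22195}{19403} = \left(-14651\right) \left(- \frac{1}{12871}\right) - \frac{22195}{19403} = \frac{14651}{12871} - \frac{22195}{19403} = - \frac{1398492}{249736013}$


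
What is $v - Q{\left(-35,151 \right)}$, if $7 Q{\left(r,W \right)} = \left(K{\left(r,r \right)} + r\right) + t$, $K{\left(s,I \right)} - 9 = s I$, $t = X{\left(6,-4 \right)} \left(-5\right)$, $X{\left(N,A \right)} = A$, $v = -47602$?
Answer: $- \frac{334433}{7} \approx -47776.0$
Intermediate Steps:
$t = 20$ ($t = \left(-4\right) \left(-5\right) = 20$)
$K{\left(s,I \right)} = 9 + I s$ ($K{\left(s,I \right)} = 9 + s I = 9 + I s$)
$Q{\left(r,W \right)} = \frac{29}{7} + \frac{r}{7} + \frac{r^{2}}{7}$ ($Q{\left(r,W \right)} = \frac{\left(\left(9 + r r\right) + r\right) + 20}{7} = \frac{\left(\left(9 + r^{2}\right) + r\right) + 20}{7} = \frac{\left(9 + r + r^{2}\right) + 20}{7} = \frac{29 + r + r^{2}}{7} = \frac{29}{7} + \frac{r}{7} + \frac{r^{2}}{7}$)
$v - Q{\left(-35,151 \right)} = -47602 - \left(\frac{29}{7} + \frac{1}{7} \left(-35\right) + \frac{\left(-35\right)^{2}}{7}\right) = -47602 - \left(\frac{29}{7} - 5 + \frac{1}{7} \cdot 1225\right) = -47602 - \left(\frac{29}{7} - 5 + 175\right) = -47602 - \frac{1219}{7} = - \frac{334433}{7}$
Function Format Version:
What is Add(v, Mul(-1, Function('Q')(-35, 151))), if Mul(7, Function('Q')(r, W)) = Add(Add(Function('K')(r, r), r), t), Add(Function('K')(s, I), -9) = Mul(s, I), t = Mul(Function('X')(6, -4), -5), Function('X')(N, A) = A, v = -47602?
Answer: Rational(-334433, 7) ≈ -47776.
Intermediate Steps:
t = 20 (t = Mul(-4, -5) = 20)
Function('K')(s, I) = Add(9, Mul(I, s)) (Function('K')(s, I) = Add(9, Mul(s, I)) = Add(9, Mul(I, s)))
Function('Q')(r, W) = Add(Rational(29, 7), Mul(Rational(1, 7), r), Mul(Rational(1, 7), Pow(r, 2))) (Function('Q')(r, W) = Mul(Rational(1, 7), Add(Add(Add(9, Mul(r, r)), r), 20)) = Mul(Rational(1, 7), Add(Add(Add(9, Pow(r, 2)), r), 20)) = Mul(Rational(1, 7), Add(Add(9, r, Pow(r, 2)), 20)) = Mul(Rational(1, 7), Add(29, r, Pow(r, 2))) = Add(Rational(29, 7), Mul(Rational(1, 7), r), Mul(Rational(1, 7), Pow(r, 2))))
Add(v, Mul(-1, Function('Q')(-35, 151))) = Add(-47602, Mul(-1, Add(Rational(29, 7), Mul(Rational(1, 7), -35), Mul(Rational(1, 7), Pow(-35, 2))))) = Add(-47602, Mul(-1, Add(Rational(29, 7), -5, Mul(Rational(1, 7), 1225)))) = Add(-47602, Mul(-1, Add(Rational(29, 7), -5, 175))) = Add(-47602, Mul(-1, Rational(1219, 7))) = Add(-47602, Rational(-1219, 7)) = Rational(-334433, 7)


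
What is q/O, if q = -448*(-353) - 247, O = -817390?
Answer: -157897/817390 ≈ -0.19317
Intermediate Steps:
q = 157897 (q = 158144 - 247 = 157897)
q/O = 157897/(-817390) = 157897*(-1/817390) = -157897/817390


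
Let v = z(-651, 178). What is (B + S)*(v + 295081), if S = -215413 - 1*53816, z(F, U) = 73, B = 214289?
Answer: -16215760760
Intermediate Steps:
v = 73
S = -269229 (S = -215413 - 53816 = -269229)
(B + S)*(v + 295081) = (214289 - 269229)*(73 + 295081) = -54940*295154 = -16215760760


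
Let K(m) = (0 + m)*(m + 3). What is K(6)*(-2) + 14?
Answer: -94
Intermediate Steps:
K(m) = m*(3 + m)
K(6)*(-2) + 14 = (6*(3 + 6))*(-2) + 14 = (6*9)*(-2) + 14 = 54*(-2) + 14 = -108 + 14 = -94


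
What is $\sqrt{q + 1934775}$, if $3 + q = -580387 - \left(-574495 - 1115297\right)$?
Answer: $\sqrt{3044177} \approx 1744.8$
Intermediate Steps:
$q = 1109402$ ($q = -3 - -1109405 = -3 + \left(-580387 + 1689792\right) = -3 + 1109405 = 1109402$)
$\sqrt{q + 1934775} = \sqrt{1109402 + 1934775} = \sqrt{3044177}$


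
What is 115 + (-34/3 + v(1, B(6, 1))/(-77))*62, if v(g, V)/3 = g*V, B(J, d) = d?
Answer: -136309/231 ≈ -590.08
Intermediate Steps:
v(g, V) = 3*V*g (v(g, V) = 3*(g*V) = 3*(V*g) = 3*V*g)
115 + (-34/3 + v(1, B(6, 1))/(-77))*62 = 115 + (-34/3 + (3*1*1)/(-77))*62 = 115 + (-34*⅓ + 3*(-1/77))*62 = 115 + (-34/3 - 3/77)*62 = 115 - 2627/231*62 = 115 - 162874/231 = -136309/231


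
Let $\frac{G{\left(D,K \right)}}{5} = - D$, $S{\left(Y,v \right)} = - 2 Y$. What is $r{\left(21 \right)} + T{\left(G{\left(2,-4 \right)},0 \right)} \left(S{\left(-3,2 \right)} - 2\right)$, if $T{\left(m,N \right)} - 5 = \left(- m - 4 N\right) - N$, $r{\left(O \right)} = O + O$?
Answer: $102$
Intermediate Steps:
$r{\left(O \right)} = 2 O$
$G{\left(D,K \right)} = - 5 D$ ($G{\left(D,K \right)} = 5 \left(- D\right) = - 5 D$)
$T{\left(m,N \right)} = 5 - m - 5 N$ ($T{\left(m,N \right)} = 5 - \left(m + 5 N\right) = 5 - m - 5 N$)
$r{\left(21 \right)} + T{\left(G{\left(2,-4 \right)},0 \right)} \left(S{\left(-3,2 \right)} - 2\right) = 2 \cdot 21 + \left(5 - \left(-5\right) 2 - 0\right) \left(\left(-2\right) \left(-3\right) - 2\right) = 42 + \left(5 - -10 + 0\right) \left(6 - 2\right) = 42 + \left(5 + 10 + 0\right) 4 = 42 + 15 \cdot 4 = 42 + 60 = 102$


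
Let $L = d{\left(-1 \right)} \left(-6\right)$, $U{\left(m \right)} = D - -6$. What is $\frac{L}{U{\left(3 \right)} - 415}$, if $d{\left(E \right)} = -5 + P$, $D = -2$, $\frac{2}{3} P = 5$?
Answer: $\frac{5}{137} \approx 0.036496$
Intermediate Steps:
$P = \frac{15}{2}$ ($P = \frac{3}{2} \cdot 5 = \frac{15}{2} \approx 7.5$)
$d{\left(E \right)} = \frac{5}{2}$ ($d{\left(E \right)} = -5 + \frac{15}{2} = \frac{5}{2}$)
$U{\left(m \right)} = 4$ ($U{\left(m \right)} = -2 - -6 = -2 + 6 = 4$)
$L = -15$ ($L = \frac{5}{2} \left(-6\right) = -15$)
$\frac{L}{U{\left(3 \right)} - 415} = - \frac{15}{4 - 415} = - \frac{15}{-411} = \left(-15\right) \left(- \frac{1}{411}\right) = \frac{5}{137}$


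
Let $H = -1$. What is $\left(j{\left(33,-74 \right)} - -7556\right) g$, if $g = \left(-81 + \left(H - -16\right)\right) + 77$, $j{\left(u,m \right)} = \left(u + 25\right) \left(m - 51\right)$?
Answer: $3366$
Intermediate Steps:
$j{\left(u,m \right)} = \left(-51 + m\right) \left(25 + u\right)$ ($j{\left(u,m \right)} = \left(25 + u\right) \left(-51 + m\right) = \left(-51 + m\right) \left(25 + u\right)$)
$g = 11$ ($g = \left(-81 - -15\right) + 77 = \left(-81 + \left(-1 + 16\right)\right) + 77 = \left(-81 + 15\right) + 77 = -66 + 77 = 11$)
$\left(j{\left(33,-74 \right)} - -7556\right) g = \left(\left(-1275 - 1683 + 25 \left(-74\right) - 2442\right) - -7556\right) 11 = \left(\left(-1275 - 1683 - 1850 - 2442\right) + 7556\right) 11 = \left(-7250 + 7556\right) 11 = 306 \cdot 11 = 3366$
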